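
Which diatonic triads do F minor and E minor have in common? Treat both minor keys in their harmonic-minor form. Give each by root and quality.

Triads in F minor (harmonic minor): F minor (i), G diminished (ii°), Ab augmented (III+), Bb minor (iv), C major (V), Db major (VI), E diminished (vii°).
Triads in E minor (harmonic minor): E minor (i), F# diminished (ii°), G augmented (III+), A minor (iv), B major (V), C major (VI), D# diminished (vii°).
Shared triads with their functions: C major (V in F minor, VI in E minor).

C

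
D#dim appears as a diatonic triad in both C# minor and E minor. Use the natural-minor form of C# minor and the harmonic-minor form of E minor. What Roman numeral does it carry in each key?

The scale of C# minor (natural minor) is C# D# E F# G# A B; D# is degree 2, and the triad built there (D#-F#-A) is diminished, so it is ii°.
The scale of E minor (harmonic minor) is E F# G A B C D#; D# is degree 7, and the triad built there (D#-F#-A) is diminished, so it is vii°.

ii° in C# minor; vii° in E minor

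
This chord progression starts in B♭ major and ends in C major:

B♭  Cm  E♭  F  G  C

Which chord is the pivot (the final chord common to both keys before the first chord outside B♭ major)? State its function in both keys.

F — V in B♭ major, IV in C major

Chords diatonic to B♭ major: B♭, Cm, Dm, E♭, F, Gm, Adim.
Reading the progression, the first chord not in that set is G, so the modulation leaves B♭ major there.
The chord immediately before G is F, which is diatonic to both keys: V in B♭ major and IV in C major.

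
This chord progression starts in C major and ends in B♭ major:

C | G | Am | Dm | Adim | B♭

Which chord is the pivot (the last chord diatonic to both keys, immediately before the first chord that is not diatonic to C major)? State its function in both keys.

Dm — ii in C major, iii in B♭ major

Chords diatonic to C major: C, Dm, Em, F, G, Am, Bdim.
Reading the progression, the first chord not in that set is Adim, so the modulation leaves C major there.
The chord immediately before Adim is Dm, which is diatonic to both keys: ii in C major and iii in B♭ major.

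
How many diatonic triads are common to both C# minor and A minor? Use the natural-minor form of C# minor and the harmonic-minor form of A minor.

Diatonic triads of C# minor (natural minor): C#m (i), D#dim (ii°), E (III), F#m (iv), G#m (v), A (VI), B (VII).
Diatonic triads of A minor (harmonic minor): Am (i), Bdim (ii°), Caug (III+), Dm (iv), E (V), F (VI), G#dim (vii°).
Matching root and quality in both lists: E.
That gives 1 common triad.

1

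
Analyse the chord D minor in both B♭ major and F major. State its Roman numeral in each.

The scale of B♭ major is B♭ C D E♭ F G A; D is degree 3, and the triad built there (D-F-A) is minor, so it is iii.
The scale of F major is F G A B♭ C D E; D is degree 6, and the triad built there (D-F-A) is minor, so it is vi.

iii in B♭ major; vi in F major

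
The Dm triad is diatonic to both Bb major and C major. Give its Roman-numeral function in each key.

iii in Bb major; ii in C major

The scale of Bb major is Bb C D Eb F G A; D is degree 3, and the triad built there (D-F-A) is minor, so it is iii.
The scale of C major is C D E F G A B; D is degree 2, and the triad built there (D-F-A) is minor, so it is ii.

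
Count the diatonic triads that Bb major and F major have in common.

Diatonic triads of Bb major: Bb (I), Cm (ii), Dm (iii), Eb (IV), F (V), Gm (vi), Adim (vii°).
Diatonic triads of F major: F (I), Gm (ii), Am (iii), Bb (IV), C (V), Dm (vi), Edim (vii°).
Matching root and quality in both lists: Bb, Dm, F, Gm.
That gives 4 common triads.

4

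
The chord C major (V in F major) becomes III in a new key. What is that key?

The numeral III denotes a major triad on scale degree 3. With C on degree 3, the tonic of the new key is A.
Degree 3 carries a major triad in natural-minor keys, so the destination is A minor.
Check: the diatonic triads of A minor (natural minor) are Am (i), Bdim (ii°), C (III), Dm (iv), Em (v), F (VI), G (VII) — C major is indeed III.

A minor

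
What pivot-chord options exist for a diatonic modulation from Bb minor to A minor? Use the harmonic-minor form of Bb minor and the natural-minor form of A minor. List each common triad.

F

Triads in Bb minor (harmonic minor): Bb minor (i), C diminished (ii°), Db augmented (III+), Eb minor (iv), F major (V), Gb major (VI), A diminished (vii°).
Triads in A minor (natural minor): A minor (i), B diminished (ii°), C major (III), D minor (iv), E minor (v), F major (VI), G major (VII).
Shared triads with their functions: F major (V in Bb minor, VI in A minor).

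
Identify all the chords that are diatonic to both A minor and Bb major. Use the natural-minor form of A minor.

Dm, F

Triads in A minor (natural minor): Am (i), Bdim (ii°), C (III), Dm (iv), Em (v), F (VI), G (VII).
Triads in Bb major: Bb (I), Cm (ii), Dm (iii), Eb (IV), F (V), Gm (vi), Adim (vii°).
Shared triads with their functions: Dm (iv in A minor, iii in Bb major); F (VI in A minor, V in Bb major).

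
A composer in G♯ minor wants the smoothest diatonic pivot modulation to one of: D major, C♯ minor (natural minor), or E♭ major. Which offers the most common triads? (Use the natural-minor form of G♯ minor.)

C♯ minor

Triads of G♯ minor (natural minor): G♯m (i), A♯dim (ii°), B (III), C♯m (iv), D♯m (v), E (VI), F♯ (VII).
D major shares 0: none.
C♯ minor (natural minor) shares 4: G♯m, B, C♯m, E.
E♭ major shares 0: none.
The most common triads (4) are shared with C♯ minor.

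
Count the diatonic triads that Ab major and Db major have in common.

Diatonic triads of Ab major: Ab (I), Bbm (ii), Cm (iii), Db (IV), Eb (V), Fm (vi), Gdim (vii°).
Diatonic triads of Db major: Db (I), Ebm (ii), Fm (iii), Gb (IV), Ab (V), Bbm (vi), Cdim (vii°).
Matching root and quality in both lists: Ab, Bbm, Db, Fm.
That gives 4 common triads.

4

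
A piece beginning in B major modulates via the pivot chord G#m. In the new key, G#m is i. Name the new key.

G# minor

The numeral i denotes a minor triad on scale degree 1. With G# on degree 1, the tonic of the new key is G#.
Degree 1 carries a minor triad in minor keys, so the destination is G# minor.
Check: the diatonic triads of G# minor (natural minor) are G#m (i), A#dim (ii°), B (III), C#m (iv), D#m (v), E (VI), F# (VII) — G#m is indeed i.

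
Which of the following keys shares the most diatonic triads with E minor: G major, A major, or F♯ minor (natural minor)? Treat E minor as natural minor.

G major

Triads of E minor (natural minor): Em (i), F♯dim (ii°), G (III), Am (iv), Bm (v), C (VI), D (VII).
G major shares 7: Em, F♯dim, G, Am, Bm, C, D.
A major shares 2: Bm, D.
F♯ minor (natural minor) shares 2: Bm, D.
The most common triads (7) are shared with G major.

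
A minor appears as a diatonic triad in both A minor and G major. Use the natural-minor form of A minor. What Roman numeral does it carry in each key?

The scale of A minor (natural minor) is A B C D E F G; A is degree 1, and the triad built there (A-C-E) is minor, so it is i.
The scale of G major is G A B C D E F♯; A is degree 2, and the triad built there (A-C-E) is minor, so it is ii.

i in A minor; ii in G major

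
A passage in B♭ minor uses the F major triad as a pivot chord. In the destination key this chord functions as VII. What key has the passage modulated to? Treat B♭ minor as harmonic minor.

The numeral VII denotes a major triad on scale degree 7. With F on degree 7, the tonic of the new key is G.
Degree 7 carries a major triad in natural-minor keys, so the destination is G minor.
Check: the diatonic triads of G minor (natural minor) are Gm (i), Adim (ii°), B♭ (III), Cm (iv), Dm (v), E♭ (VI), F (VII) — F major is indeed VII.

G minor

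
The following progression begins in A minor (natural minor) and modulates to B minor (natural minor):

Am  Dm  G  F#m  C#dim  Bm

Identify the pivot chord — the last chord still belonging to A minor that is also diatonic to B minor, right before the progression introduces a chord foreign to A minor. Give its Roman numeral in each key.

Chords diatonic to A minor: Am, Bdim, C, Dm, Em, F, G.
Reading the progression, the first chord not in that set is F#m, so the modulation leaves A minor there.
The chord immediately before F#m is G, which is diatonic to both keys: VII in A minor and VI in B minor.

G — VII in A minor, VI in B minor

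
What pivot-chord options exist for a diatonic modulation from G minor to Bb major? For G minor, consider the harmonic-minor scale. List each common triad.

Triads in G minor (harmonic minor): G minor (i), A diminished (ii°), Bb augmented (III+), C minor (iv), D major (V), Eb major (VI), F# diminished (vii°).
Triads in Bb major: Bb major (I), C minor (ii), D minor (iii), Eb major (IV), F major (V), G minor (vi), A diminished (vii°).
Shared triads with their functions: G minor (i in G minor, vi in Bb major); A diminished (ii° in G minor, vii° in Bb major); C minor (iv in G minor, ii in Bb major); Eb major (VI in G minor, IV in Bb major).

Gm, Adim, Cm, Eb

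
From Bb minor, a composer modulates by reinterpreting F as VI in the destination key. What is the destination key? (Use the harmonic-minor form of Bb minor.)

A minor

The numeral VI denotes a major triad on scale degree 6. With F on degree 6, the tonic of the new key is A.
Degree 6 carries a major triad in minor keys, so the destination is A minor.
Check: the diatonic triads of A minor (natural minor) are Am (i), Bdim (ii°), C (III), Dm (iv), Em (v), F (VI), G (VII) — F is indeed VI.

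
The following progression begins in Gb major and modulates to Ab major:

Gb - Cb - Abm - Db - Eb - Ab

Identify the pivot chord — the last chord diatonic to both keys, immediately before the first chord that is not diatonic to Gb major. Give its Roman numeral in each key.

Db — V in Gb major, IV in Ab major

Chords diatonic to Gb major: Gb, Abm, Bbm, Cb, Db, Ebm, Fdim.
Reading the progression, the first chord not in that set is Eb, so the modulation leaves Gb major there.
The chord immediately before Eb is Db, which is diatonic to both keys: V in Gb major and IV in Ab major.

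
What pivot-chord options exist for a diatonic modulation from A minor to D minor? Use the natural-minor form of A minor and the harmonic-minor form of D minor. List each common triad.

Dm

Triads in A minor (natural minor): Am (i), Bdim (ii°), C (III), Dm (iv), Em (v), F (VI), G (VII).
Triads in D minor (harmonic minor): Dm (i), Edim (ii°), Faug (III+), Gm (iv), A (V), Bb (VI), C#dim (vii°).
Shared triads with their functions: Dm (iv in A minor, i in D minor).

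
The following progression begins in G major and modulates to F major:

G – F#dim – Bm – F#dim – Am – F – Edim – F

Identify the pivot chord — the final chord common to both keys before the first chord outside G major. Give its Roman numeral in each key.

Am — ii in G major, iii in F major

Chords diatonic to G major: G, Am, Bm, C, D, Em, F#dim.
Reading the progression, the first chord not in that set is F, so the modulation leaves G major there.
The chord immediately before F is Am, which is diatonic to both keys: ii in G major and iii in F major.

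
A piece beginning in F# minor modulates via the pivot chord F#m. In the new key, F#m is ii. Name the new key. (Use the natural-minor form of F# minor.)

E major

The numeral ii denotes a minor triad on scale degree 2. With F# on degree 2, the tonic of the new key is E.
Degree 2 carries a minor triad in major keys, so the destination is E major.
Check: the diatonic triads of E major are E (I), F#m (ii), G#m (iii), A (IV), B (V), C#m (vi), D#dim (vii°) — F#m is indeed ii.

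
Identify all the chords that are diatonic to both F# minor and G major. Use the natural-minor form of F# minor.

Triads in F# minor (natural minor): F#m (i), G#dim (ii°), A (III), Bm (iv), C#m (v), D (VI), E (VII).
Triads in G major: G (I), Am (ii), Bm (iii), C (IV), D (V), Em (vi), F#dim (vii°).
Shared triads with their functions: Bm (iv in F# minor, iii in G major); D (VI in F# minor, V in G major).

Bm, D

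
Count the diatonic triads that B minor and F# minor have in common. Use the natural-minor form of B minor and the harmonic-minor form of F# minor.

Diatonic triads of B minor (natural minor): B minor (i), C# diminished (ii°), D major (III), E minor (iv), F# minor (v), G major (VI), A major (VII).
Diatonic triads of F# minor (harmonic minor): F# minor (i), G# diminished (ii°), A augmented (III+), B minor (iv), C# major (V), D major (VI), E# diminished (vii°).
Matching root and quality in both lists: B minor, D major, F# minor.
That gives 3 common triads.

3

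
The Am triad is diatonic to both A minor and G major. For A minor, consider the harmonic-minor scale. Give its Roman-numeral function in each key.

The scale of A minor (harmonic minor) is A B C D E F G#; A is degree 1, and the triad built there (A-C-E) is minor, so it is i.
The scale of G major is G A B C D E F#; A is degree 2, and the triad built there (A-C-E) is minor, so it is ii.

i in A minor; ii in G major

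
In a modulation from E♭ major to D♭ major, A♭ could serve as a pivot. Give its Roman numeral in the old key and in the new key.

IV in E♭ major; V in D♭ major

The scale of E♭ major is E♭ F G A♭ B♭ C D; A♭ is degree 4, and the triad built there (A♭-C-E♭) is major, so it is IV.
The scale of D♭ major is D♭ E♭ F G♭ A♭ B♭ C; A♭ is degree 5, and the triad built there (A♭-C-E♭) is major, so it is V.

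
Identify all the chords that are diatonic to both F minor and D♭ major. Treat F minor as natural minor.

Triads in F minor (natural minor): Fm (i), Gdim (ii°), A♭ (III), B♭m (iv), Cm (v), D♭ (VI), E♭ (VII).
Triads in D♭ major: D♭ (I), E♭m (ii), Fm (iii), G♭ (IV), A♭ (V), B♭m (vi), Cdim (vii°).
Shared triads with their functions: Fm (i in F minor, iii in D♭ major); A♭ (III in F minor, V in D♭ major); B♭m (iv in F minor, vi in D♭ major); D♭ (VI in F minor, I in D♭ major).

Fm, A♭, B♭m, D♭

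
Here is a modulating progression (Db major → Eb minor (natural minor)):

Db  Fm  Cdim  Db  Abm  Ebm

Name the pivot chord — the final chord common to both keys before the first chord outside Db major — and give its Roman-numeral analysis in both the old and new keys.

Db — I in Db major, VII in Eb minor

Chords diatonic to Db major: Db, Ebm, Fm, Gb, Ab, Bbm, Cdim.
Reading the progression, the first chord not in that set is Abm, so the modulation leaves Db major there.
The chord immediately before Abm is Db, which is diatonic to both keys: I in Db major and VII in Eb minor.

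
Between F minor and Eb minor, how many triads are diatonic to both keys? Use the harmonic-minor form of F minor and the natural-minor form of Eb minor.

Diatonic triads of F minor (harmonic minor): F minor (i), G diminished (ii°), Ab augmented (III+), Bb minor (iv), C major (V), Db major (VI), E diminished (vii°).
Diatonic triads of Eb minor (natural minor): Eb minor (i), F diminished (ii°), Gb major (III), Ab minor (iv), Bb minor (v), Cb major (VI), Db major (VII).
Matching root and quality in both lists: Bb minor, Db major.
That gives 2 common triads.

2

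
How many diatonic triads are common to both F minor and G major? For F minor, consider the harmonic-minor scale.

Diatonic triads of F minor (harmonic minor): Fm (i), Gdim (ii°), Abaug (III+), Bbm (iv), C (V), Db (VI), Edim (vii°).
Diatonic triads of G major: G (I), Am (ii), Bm (iii), C (IV), D (V), Em (vi), F#dim (vii°).
Matching root and quality in both lists: C.
That gives 1 common triad.

1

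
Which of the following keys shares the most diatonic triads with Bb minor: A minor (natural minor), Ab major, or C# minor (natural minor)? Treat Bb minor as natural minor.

Ab major

Triads of Bb minor (natural minor): Bb minor (i), C diminished (ii°), Db major (III), Eb minor (iv), F minor (v), Gb major (VI), Ab major (VII).
A minor (natural minor) shares 0: none.
Ab major shares 4: Bbm, Db, Fm, Ab.
C# minor (natural minor) shares 0: none.
The most common triads (4) are shared with Ab major.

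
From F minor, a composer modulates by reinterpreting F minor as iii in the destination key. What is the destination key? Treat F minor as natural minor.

The numeral iii denotes a minor triad on scale degree 3. With F on degree 3, the tonic of the new key is Db.
Degree 3 carries a minor triad in major keys, so the destination is Db major.
Check: the diatonic triads of Db major are Db (I), Ebm (ii), Fm (iii), Gb (IV), Ab (V), Bbm (vi), Cdim (vii°) — F minor is indeed iii.

Db major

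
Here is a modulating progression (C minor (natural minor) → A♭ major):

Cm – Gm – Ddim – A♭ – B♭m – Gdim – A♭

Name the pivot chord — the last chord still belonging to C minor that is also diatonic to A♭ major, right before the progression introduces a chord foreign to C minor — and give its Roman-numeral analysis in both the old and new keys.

Chords diatonic to C minor: Cm, Ddim, E♭, Fm, Gm, A♭, B♭.
Reading the progression, the first chord not in that set is B♭m, so the modulation leaves C minor there.
The chord immediately before B♭m is A♭, which is diatonic to both keys: VI in C minor and I in A♭ major.

A♭ — VI in C minor, I in A♭ major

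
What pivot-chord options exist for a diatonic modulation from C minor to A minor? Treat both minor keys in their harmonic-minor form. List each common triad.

Triads in C minor (harmonic minor): Cm (i), Ddim (ii°), E♭aug (III+), Fm (iv), G (V), A♭ (VI), Bdim (vii°).
Triads in A minor (harmonic minor): Am (i), Bdim (ii°), Caug (III+), Dm (iv), E (V), F (VI), G♯dim (vii°).
Shared triads with their functions: Bdim (vii° in C minor, ii° in A minor).

Bdim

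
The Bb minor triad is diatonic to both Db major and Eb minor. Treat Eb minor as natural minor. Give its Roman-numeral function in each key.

vi in Db major; v in Eb minor

The scale of Db major is Db Eb F Gb Ab Bb C; Bb is degree 6, and the triad built there (Bb-Db-F) is minor, so it is vi.
The scale of Eb minor (natural minor) is Eb F Gb Ab Bb Cb Db; Bb is degree 5, and the triad built there (Bb-Db-F) is minor, so it is v.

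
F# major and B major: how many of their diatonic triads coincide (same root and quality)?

Diatonic triads of F# major: F# (I), G#m (ii), A#m (iii), B (IV), C# (V), D#m (vi), E#dim (vii°).
Diatonic triads of B major: B (I), C#m (ii), D#m (iii), E (IV), F# (V), G#m (vi), A#dim (vii°).
Matching root and quality in both lists: F#, G#m, B, D#m.
That gives 4 common triads.

4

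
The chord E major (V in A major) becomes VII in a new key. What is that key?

The numeral VII denotes a major triad on scale degree 7. With E on degree 7, the tonic of the new key is F♯.
Degree 7 carries a major triad in natural-minor keys, so the destination is F♯ minor.
Check: the diatonic triads of F♯ minor (natural minor) are F♯m (i), G♯dim (ii°), A (III), Bm (iv), C♯m (v), D (VI), E (VII) — E major is indeed VII.

F♯ minor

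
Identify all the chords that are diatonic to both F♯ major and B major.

F♯, G♯m, B, D♯m

Triads in F♯ major: F♯ major (I), G♯ minor (ii), A♯ minor (iii), B major (IV), C♯ major (V), D♯ minor (vi), E♯ diminished (vii°).
Triads in B major: B major (I), C♯ minor (ii), D♯ minor (iii), E major (IV), F♯ major (V), G♯ minor (vi), A♯ diminished (vii°).
Shared triads with their functions: F♯ major (I in F♯ major, V in B major); G♯ minor (ii in F♯ major, vi in B major); B major (IV in F♯ major, I in B major); D♯ minor (vi in F♯ major, iii in B major).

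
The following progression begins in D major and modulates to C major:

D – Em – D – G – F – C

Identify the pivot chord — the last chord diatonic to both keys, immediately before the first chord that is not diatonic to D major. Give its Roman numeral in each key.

Chords diatonic to D major: D, Em, F#m, G, A, Bm, C#dim.
Reading the progression, the first chord not in that set is F, so the modulation leaves D major there.
The chord immediately before F is G, which is diatonic to both keys: IV in D major and V in C major.

G — IV in D major, V in C major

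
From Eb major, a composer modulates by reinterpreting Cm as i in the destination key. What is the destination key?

The numeral i denotes a minor triad on scale degree 1. With C on degree 1, the tonic of the new key is C.
Degree 1 carries a minor triad in minor keys, so the destination is C minor.
Check: the diatonic triads of C minor (natural minor) are Cm (i), Ddim (ii°), Eb (III), Fm (iv), Gm (v), Ab (VI), Bb (VII) — Cm is indeed i.

C minor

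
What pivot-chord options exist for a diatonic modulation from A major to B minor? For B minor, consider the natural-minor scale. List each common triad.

A, Bm, D, F#m

Triads in A major: A (I), Bm (ii), C#m (iii), D (IV), E (V), F#m (vi), G#dim (vii°).
Triads in B minor (natural minor): Bm (i), C#dim (ii°), D (III), Em (iv), F#m (v), G (VI), A (VII).
Shared triads with their functions: A (I in A major, VII in B minor); Bm (ii in A major, i in B minor); D (IV in A major, III in B minor); F#m (vi in A major, v in B minor).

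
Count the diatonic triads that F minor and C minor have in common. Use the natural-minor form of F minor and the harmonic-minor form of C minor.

3

Diatonic triads of F minor (natural minor): Fm (i), Gdim (ii°), Ab (III), Bbm (iv), Cm (v), Db (VI), Eb (VII).
Diatonic triads of C minor (harmonic minor): Cm (i), Ddim (ii°), Ebaug (III+), Fm (iv), G (V), Ab (VI), Bdim (vii°).
Matching root and quality in both lists: Fm, Ab, Cm.
That gives 3 common triads.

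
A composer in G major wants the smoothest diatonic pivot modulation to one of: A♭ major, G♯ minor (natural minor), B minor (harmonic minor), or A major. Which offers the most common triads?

B minor

Triads of G major: G major (I), A minor (ii), B minor (iii), C major (IV), D major (V), E minor (vi), F♯ diminished (vii°).
A♭ major shares 0: none.
G♯ minor (natural minor) shares 0: none.
B minor (harmonic minor) shares 3: G, Bm, Em.
A major shares 2: Bm, D.
The most common triads (3) are shared with B minor.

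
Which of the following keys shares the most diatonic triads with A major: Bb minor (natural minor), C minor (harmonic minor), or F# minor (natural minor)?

Triads of A major: A major (I), B minor (ii), C# minor (iii), D major (IV), E major (V), F# minor (vi), G# diminished (vii°).
Bb minor (natural minor) shares 0: none.
C minor (harmonic minor) shares 0: none.
F# minor (natural minor) shares 7: A, Bm, C#m, D, E, F#m, G#dim.
The most common triads (7) are shared with F# minor.

F# minor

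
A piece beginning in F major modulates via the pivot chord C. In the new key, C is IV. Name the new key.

The numeral IV denotes a major triad on scale degree 4. With C on degree 4, the tonic of the new key is G.
Degree 4 carries a major triad in major keys, so the destination is G major.
Check: the diatonic triads of G major are G (I), Am (ii), Bm (iii), C (IV), D (V), Em (vi), F#dim (vii°) — C is indeed IV.

G major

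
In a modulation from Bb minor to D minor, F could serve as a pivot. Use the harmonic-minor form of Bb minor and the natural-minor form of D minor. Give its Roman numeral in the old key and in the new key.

V in Bb minor; III in D minor

The scale of Bb minor (harmonic minor) is Bb C Db Eb F Gb A; F is degree 5, and the triad built there (F-A-C) is major, so it is V.
The scale of D minor (natural minor) is D E F G A Bb C; F is degree 3, and the triad built there (F-A-C) is major, so it is III.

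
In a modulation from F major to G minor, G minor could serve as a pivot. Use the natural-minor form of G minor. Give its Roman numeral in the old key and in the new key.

ii in F major; i in G minor

The scale of F major is F G A Bb C D E; G is degree 2, and the triad built there (G-Bb-D) is minor, so it is ii.
The scale of G minor (natural minor) is G A Bb C D Eb F; G is degree 1, and the triad built there (G-Bb-D) is minor, so it is i.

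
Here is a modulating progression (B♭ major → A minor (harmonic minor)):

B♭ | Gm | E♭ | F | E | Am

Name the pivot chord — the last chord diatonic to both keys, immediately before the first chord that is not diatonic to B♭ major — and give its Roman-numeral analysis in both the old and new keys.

F — V in B♭ major, VI in A minor

Chords diatonic to B♭ major: B♭, Cm, Dm, E♭, F, Gm, Adim.
Reading the progression, the first chord not in that set is E, so the modulation leaves B♭ major there.
The chord immediately before E is F, which is diatonic to both keys: V in B♭ major and VI in A minor.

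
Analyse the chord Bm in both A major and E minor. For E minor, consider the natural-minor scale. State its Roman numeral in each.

The scale of A major is A B C# D E F# G#; B is degree 2, and the triad built there (B-D-F#) is minor, so it is ii.
The scale of E minor (natural minor) is E F# G A B C D; B is degree 5, and the triad built there (B-D-F#) is minor, so it is v.

ii in A major; v in E minor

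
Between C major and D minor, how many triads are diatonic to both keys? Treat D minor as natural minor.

Diatonic triads of C major: C (I), Dm (ii), Em (iii), F (IV), G (V), Am (vi), Bdim (vii°).
Diatonic triads of D minor (natural minor): Dm (i), Edim (ii°), F (III), Gm (iv), Am (v), Bb (VI), C (VII).
Matching root and quality in both lists: C, Dm, F, Am.
That gives 4 common triads.

4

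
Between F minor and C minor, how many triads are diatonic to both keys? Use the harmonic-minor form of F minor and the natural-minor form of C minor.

1

Diatonic triads of F minor (harmonic minor): Fm (i), Gdim (ii°), Abaug (III+), Bbm (iv), C (V), Db (VI), Edim (vii°).
Diatonic triads of C minor (natural minor): Cm (i), Ddim (ii°), Eb (III), Fm (iv), Gm (v), Ab (VI), Bb (VII).
Matching root and quality in both lists: Fm.
That gives 1 common triad.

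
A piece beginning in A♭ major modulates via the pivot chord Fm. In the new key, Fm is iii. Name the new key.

The numeral iii denotes a minor triad on scale degree 3. With F on degree 3, the tonic of the new key is D♭.
Degree 3 carries a minor triad in major keys, so the destination is D♭ major.
Check: the diatonic triads of D♭ major are D♭ (I), E♭m (ii), Fm (iii), G♭ (IV), A♭ (V), B♭m (vi), Cdim (vii°) — Fm is indeed iii.

D♭ major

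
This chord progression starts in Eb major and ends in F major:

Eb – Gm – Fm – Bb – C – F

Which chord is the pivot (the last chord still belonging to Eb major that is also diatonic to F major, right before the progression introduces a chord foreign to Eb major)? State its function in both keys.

Bb — V in Eb major, IV in F major

Chords diatonic to Eb major: Eb, Fm, Gm, Ab, Bb, Cm, Ddim.
Reading the progression, the first chord not in that set is C, so the modulation leaves Eb major there.
The chord immediately before C is Bb, which is diatonic to both keys: V in Eb major and IV in F major.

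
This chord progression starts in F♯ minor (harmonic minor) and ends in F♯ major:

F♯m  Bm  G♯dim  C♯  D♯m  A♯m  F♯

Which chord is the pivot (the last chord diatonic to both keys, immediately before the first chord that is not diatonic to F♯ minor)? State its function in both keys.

Chords diatonic to F♯ minor: F♯m, G♯dim, Aaug, Bm, C♯, D, E♯dim.
Reading the progression, the first chord not in that set is D♯m, so the modulation leaves F♯ minor there.
The chord immediately before D♯m is C♯, which is diatonic to both keys: V in F♯ minor and V in F♯ major.

C♯ — V in F♯ minor, V in F♯ major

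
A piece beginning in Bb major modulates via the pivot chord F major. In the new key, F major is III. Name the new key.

D minor

The numeral III denotes a major triad on scale degree 3. With F on degree 3, the tonic of the new key is D.
Degree 3 carries a major triad in natural-minor keys, so the destination is D minor.
Check: the diatonic triads of D minor (natural minor) are Dm (i), Edim (ii°), F (III), Gm (iv), Am (v), Bb (VI), C (VII) — F major is indeed III.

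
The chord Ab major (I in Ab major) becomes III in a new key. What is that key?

The numeral III denotes a major triad on scale degree 3. With Ab on degree 3, the tonic of the new key is F.
Degree 3 carries a major triad in natural-minor keys, so the destination is F minor.
Check: the diatonic triads of F minor (natural minor) are Fm (i), Gdim (ii°), Ab (III), Bbm (iv), Cm (v), Db (VI), Eb (VII) — Ab major is indeed III.

F minor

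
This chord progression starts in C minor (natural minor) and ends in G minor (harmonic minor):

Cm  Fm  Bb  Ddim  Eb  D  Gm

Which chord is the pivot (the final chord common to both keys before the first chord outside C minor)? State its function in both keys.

Chords diatonic to C minor: Cm, Ddim, Eb, Fm, Gm, Ab, Bb.
Reading the progression, the first chord not in that set is D, so the modulation leaves C minor there.
The chord immediately before D is Eb, which is diatonic to both keys: III in C minor and VI in G minor.

Eb — III in C minor, VI in G minor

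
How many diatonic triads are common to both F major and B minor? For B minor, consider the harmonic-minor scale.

Diatonic triads of F major: F major (I), G minor (ii), A minor (iii), Bb major (IV), C major (V), D minor (vi), E diminished (vii°).
Diatonic triads of B minor (harmonic minor): B minor (i), C# diminished (ii°), D augmented (III+), E minor (iv), F# major (V), G major (VI), A# diminished (vii°).
No triad has the same root and quality in both keys.

0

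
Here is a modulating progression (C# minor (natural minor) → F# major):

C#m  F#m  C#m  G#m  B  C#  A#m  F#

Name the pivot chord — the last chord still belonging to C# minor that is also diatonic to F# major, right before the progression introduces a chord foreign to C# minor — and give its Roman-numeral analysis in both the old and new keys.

Chords diatonic to C# minor: C#m, D#dim, E, F#m, G#m, A, B.
Reading the progression, the first chord not in that set is C#, so the modulation leaves C# minor there.
The chord immediately before C# is B, which is diatonic to both keys: VII in C# minor and IV in F# major.

B — VII in C# minor, IV in F# major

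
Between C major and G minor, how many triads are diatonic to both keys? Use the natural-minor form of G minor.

Diatonic triads of C major: C (I), Dm (ii), Em (iii), F (IV), G (V), Am (vi), Bdim (vii°).
Diatonic triads of G minor (natural minor): Gm (i), Adim (ii°), Bb (III), Cm (iv), Dm (v), Eb (VI), F (VII).
Matching root and quality in both lists: Dm, F.
That gives 2 common triads.

2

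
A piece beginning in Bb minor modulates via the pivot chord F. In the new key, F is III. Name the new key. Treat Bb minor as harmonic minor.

D minor

The numeral III denotes a major triad on scale degree 3. With F on degree 3, the tonic of the new key is D.
Degree 3 carries a major triad in natural-minor keys, so the destination is D minor.
Check: the diatonic triads of D minor (natural minor) are Dm (i), Edim (ii°), F (III), Gm (iv), Am (v), Bb (VI), C (VII) — F is indeed III.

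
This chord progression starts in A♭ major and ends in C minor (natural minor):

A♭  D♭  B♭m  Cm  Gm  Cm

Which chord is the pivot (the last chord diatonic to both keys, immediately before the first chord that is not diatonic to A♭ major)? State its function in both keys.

Cm — iii in A♭ major, i in C minor

Chords diatonic to A♭ major: A♭, B♭m, Cm, D♭, E♭, Fm, Gdim.
Reading the progression, the first chord not in that set is Gm, so the modulation leaves A♭ major there.
The chord immediately before Gm is Cm, which is diatonic to both keys: iii in A♭ major and i in C minor.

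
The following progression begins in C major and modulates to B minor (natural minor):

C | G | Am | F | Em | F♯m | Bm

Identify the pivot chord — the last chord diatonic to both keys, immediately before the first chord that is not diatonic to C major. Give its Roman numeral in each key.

Chords diatonic to C major: C, Dm, Em, F, G, Am, Bdim.
Reading the progression, the first chord not in that set is F♯m, so the modulation leaves C major there.
The chord immediately before F♯m is Em, which is diatonic to both keys: iii in C major and iv in B minor.

Em — iii in C major, iv in B minor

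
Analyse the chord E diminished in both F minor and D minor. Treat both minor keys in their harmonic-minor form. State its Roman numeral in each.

The scale of F minor (harmonic minor) is F G Ab Bb C Db E; E is degree 7, and the triad built there (E-G-Bb) is diminished, so it is vii°.
The scale of D minor (harmonic minor) is D E F G A Bb C#; E is degree 2, and the triad built there (E-G-Bb) is diminished, so it is ii°.

vii° in F minor; ii° in D minor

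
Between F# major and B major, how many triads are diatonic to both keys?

Diatonic triads of F# major: F# (I), G#m (ii), A#m (iii), B (IV), C# (V), D#m (vi), E#dim (vii°).
Diatonic triads of B major: B (I), C#m (ii), D#m (iii), E (IV), F# (V), G#m (vi), A#dim (vii°).
Matching root and quality in both lists: F#, G#m, B, D#m.
That gives 4 common triads.

4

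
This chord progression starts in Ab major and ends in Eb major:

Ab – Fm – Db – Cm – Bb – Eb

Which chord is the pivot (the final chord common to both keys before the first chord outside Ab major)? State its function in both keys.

Cm — iii in Ab major, vi in Eb major

Chords diatonic to Ab major: Ab, Bbm, Cm, Db, Eb, Fm, Gdim.
Reading the progression, the first chord not in that set is Bb, so the modulation leaves Ab major there.
The chord immediately before Bb is Cm, which is diatonic to both keys: iii in Ab major and vi in Eb major.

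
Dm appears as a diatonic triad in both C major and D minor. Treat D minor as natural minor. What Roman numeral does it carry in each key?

The scale of C major is C D E F G A B; D is degree 2, and the triad built there (D-F-A) is minor, so it is ii.
The scale of D minor (natural minor) is D E F G A Bb C; D is degree 1, and the triad built there (D-F-A) is minor, so it is i.

ii in C major; i in D minor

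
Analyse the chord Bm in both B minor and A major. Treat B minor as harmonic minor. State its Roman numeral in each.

i in B minor; ii in A major

The scale of B minor (harmonic minor) is B C# D E F# G A#; B is degree 1, and the triad built there (B-D-F#) is minor, so it is i.
The scale of A major is A B C# D E F# G#; B is degree 2, and the triad built there (B-D-F#) is minor, so it is ii.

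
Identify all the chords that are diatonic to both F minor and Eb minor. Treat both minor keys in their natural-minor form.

Triads in F minor (natural minor): Fm (i), Gdim (ii°), Ab (III), Bbm (iv), Cm (v), Db (VI), Eb (VII).
Triads in Eb minor (natural minor): Ebm (i), Fdim (ii°), Gb (III), Abm (iv), Bbm (v), Cb (VI), Db (VII).
Shared triads with their functions: Bbm (iv in F minor, v in Eb minor); Db (VI in F minor, VII in Eb minor).

Bbm, Db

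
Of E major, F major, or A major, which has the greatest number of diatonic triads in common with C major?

F major

Triads of C major: C (I), Dm (ii), Em (iii), F (IV), G (V), Am (vi), Bdim (vii°).
E major shares 0: none.
F major shares 4: C, Dm, F, Am.
A major shares 0: none.
The most common triads (4) are shared with F major.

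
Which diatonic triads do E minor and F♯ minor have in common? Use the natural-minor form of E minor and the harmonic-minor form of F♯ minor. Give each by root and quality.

Bm, D

Triads in E minor (natural minor): Em (i), F♯dim (ii°), G (III), Am (iv), Bm (v), C (VI), D (VII).
Triads in F♯ minor (harmonic minor): F♯m (i), G♯dim (ii°), Aaug (III+), Bm (iv), C♯ (V), D (VI), E♯dim (vii°).
Shared triads with their functions: Bm (v in E minor, iv in F♯ minor); D (VII in E minor, VI in F♯ minor).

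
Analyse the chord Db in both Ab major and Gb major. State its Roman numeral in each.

IV in Ab major; V in Gb major

The scale of Ab major is Ab Bb C Db Eb F G; Db is degree 4, and the triad built there (Db-F-Ab) is major, so it is IV.
The scale of Gb major is Gb Ab Bb Cb Db Eb F; Db is degree 5, and the triad built there (Db-F-Ab) is major, so it is V.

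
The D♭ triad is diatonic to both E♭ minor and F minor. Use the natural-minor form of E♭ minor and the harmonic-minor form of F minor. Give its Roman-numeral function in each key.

The scale of E♭ minor (natural minor) is E♭ F G♭ A♭ B♭ C♭ D♭; D♭ is degree 7, and the triad built there (D♭-F-A♭) is major, so it is VII.
The scale of F minor (harmonic minor) is F G A♭ B♭ C D♭ E; D♭ is degree 6, and the triad built there (D♭-F-A♭) is major, so it is VI.

VII in E♭ minor; VI in F minor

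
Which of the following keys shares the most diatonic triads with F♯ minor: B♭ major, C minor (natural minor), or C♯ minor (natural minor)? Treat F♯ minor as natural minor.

C♯ minor

Triads of F♯ minor (natural minor): F♯ minor (i), G♯ diminished (ii°), A major (III), B minor (iv), C♯ minor (v), D major (VI), E major (VII).
B♭ major shares 0: none.
C minor (natural minor) shares 0: none.
C♯ minor (natural minor) shares 4: F♯m, A, C♯m, E.
The most common triads (4) are shared with C♯ minor.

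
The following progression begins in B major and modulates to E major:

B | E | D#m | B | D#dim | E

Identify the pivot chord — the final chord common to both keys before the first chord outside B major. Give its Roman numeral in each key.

Chords diatonic to B major: B, C#m, D#m, E, F#, G#m, A#dim.
Reading the progression, the first chord not in that set is D#dim, so the modulation leaves B major there.
The chord immediately before D#dim is B, which is diatonic to both keys: I in B major and V in E major.

B — I in B major, V in E major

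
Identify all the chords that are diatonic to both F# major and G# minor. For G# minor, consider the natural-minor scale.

F#, G#m, B, D#m

Triads in F# major: F# (I), G#m (ii), A#m (iii), B (IV), C# (V), D#m (vi), E#dim (vii°).
Triads in G# minor (natural minor): G#m (i), A#dim (ii°), B (III), C#m (iv), D#m (v), E (VI), F# (VII).
Shared triads with their functions: F# (I in F# major, VII in G# minor); G#m (ii in F# major, i in G# minor); B (IV in F# major, III in G# minor); D#m (vi in F# major, v in G# minor).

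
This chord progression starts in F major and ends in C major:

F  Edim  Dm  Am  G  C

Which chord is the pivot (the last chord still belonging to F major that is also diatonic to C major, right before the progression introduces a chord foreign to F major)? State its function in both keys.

Chords diatonic to F major: F, Gm, Am, Bb, C, Dm, Edim.
Reading the progression, the first chord not in that set is G, so the modulation leaves F major there.
The chord immediately before G is Am, which is diatonic to both keys: iii in F major and vi in C major.

Am — iii in F major, vi in C major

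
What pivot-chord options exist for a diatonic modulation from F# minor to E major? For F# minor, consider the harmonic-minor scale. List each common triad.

Triads in F# minor (harmonic minor): F# minor (i), G# diminished (ii°), A augmented (III+), B minor (iv), C# major (V), D major (VI), E# diminished (vii°).
Triads in E major: E major (I), F# minor (ii), G# minor (iii), A major (IV), B major (V), C# minor (vi), D# diminished (vii°).
Shared triads with their functions: F# minor (i in F# minor, ii in E major).

F#m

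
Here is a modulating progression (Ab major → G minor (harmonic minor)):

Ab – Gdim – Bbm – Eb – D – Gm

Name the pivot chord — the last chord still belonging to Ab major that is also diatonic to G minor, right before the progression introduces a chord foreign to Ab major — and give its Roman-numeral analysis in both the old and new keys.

Chords diatonic to Ab major: Ab, Bbm, Cm, Db, Eb, Fm, Gdim.
Reading the progression, the first chord not in that set is D, so the modulation leaves Ab major there.
The chord immediately before D is Eb, which is diatonic to both keys: V in Ab major and VI in G minor.

Eb — V in Ab major, VI in G minor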